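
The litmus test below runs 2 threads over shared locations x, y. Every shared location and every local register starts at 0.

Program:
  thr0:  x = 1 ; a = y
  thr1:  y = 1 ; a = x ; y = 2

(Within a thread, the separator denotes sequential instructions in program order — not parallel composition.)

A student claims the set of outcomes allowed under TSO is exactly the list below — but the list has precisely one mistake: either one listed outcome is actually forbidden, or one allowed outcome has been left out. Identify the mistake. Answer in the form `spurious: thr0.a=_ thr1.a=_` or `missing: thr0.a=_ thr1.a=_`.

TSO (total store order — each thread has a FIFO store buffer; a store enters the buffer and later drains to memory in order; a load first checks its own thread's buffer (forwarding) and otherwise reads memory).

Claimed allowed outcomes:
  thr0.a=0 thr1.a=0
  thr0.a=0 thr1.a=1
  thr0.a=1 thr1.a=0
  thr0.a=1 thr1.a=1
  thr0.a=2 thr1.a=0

missing: thr0.a=2 thr1.a=1

outcome vector order: (thr0.a,thr1.a)
[TSO] allowed = {<0 0>; <0 1>; <1 0>; <1 1>; <2 0>; <2 1>}
TSO∖claimed = {<2 1>}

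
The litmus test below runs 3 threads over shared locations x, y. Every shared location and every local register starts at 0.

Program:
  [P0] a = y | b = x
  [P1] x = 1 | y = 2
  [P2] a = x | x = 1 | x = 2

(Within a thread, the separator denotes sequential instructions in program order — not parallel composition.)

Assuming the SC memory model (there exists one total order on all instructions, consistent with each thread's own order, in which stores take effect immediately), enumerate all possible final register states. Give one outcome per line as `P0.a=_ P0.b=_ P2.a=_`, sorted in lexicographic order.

P0.a=0 P0.b=0 P2.a=0
P0.a=0 P0.b=0 P2.a=1
P0.a=0 P0.b=1 P2.a=0
P0.a=0 P0.b=1 P2.a=1
P0.a=0 P0.b=2 P2.a=0
P0.a=0 P0.b=2 P2.a=1
P0.a=2 P0.b=1 P2.a=0
P0.a=2 P0.b=1 P2.a=1
P0.a=2 P0.b=2 P2.a=0
P0.a=2 P0.b=2 P2.a=1

outcome vector order: (P0.a,P0.b,P2.a)
|SC outcomes| = 10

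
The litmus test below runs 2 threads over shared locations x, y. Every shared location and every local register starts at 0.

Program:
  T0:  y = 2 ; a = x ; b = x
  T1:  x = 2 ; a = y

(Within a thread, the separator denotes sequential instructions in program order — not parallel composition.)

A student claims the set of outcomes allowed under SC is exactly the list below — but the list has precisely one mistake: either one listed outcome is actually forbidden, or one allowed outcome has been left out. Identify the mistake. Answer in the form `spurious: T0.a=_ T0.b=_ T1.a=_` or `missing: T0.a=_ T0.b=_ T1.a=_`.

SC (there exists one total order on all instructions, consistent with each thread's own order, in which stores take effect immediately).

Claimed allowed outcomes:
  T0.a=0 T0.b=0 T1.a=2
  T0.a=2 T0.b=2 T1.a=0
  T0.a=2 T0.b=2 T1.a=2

outcome vector order: (T0.a,T0.b,T1.a)
SC: 4 outcomes — {0/0/2 0/2/2 2/2/0 2/2/2}
SC∖claimed = {0/2/2}

missing: T0.a=0 T0.b=2 T1.a=2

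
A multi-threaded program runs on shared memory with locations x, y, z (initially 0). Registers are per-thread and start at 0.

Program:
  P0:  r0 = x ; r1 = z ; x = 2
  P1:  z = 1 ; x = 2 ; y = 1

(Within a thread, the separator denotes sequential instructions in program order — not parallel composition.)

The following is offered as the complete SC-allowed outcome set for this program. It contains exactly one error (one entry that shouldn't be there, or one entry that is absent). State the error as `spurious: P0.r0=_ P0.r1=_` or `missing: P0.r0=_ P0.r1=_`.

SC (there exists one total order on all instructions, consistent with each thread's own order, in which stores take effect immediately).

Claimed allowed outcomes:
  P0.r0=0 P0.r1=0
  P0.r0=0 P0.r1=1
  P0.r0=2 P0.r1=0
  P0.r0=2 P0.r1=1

spurious: P0.r0=2 P0.r1=0

outcome vector order: (P0.r0,P0.r1)
SC (3): (0,0) (0,1) (2,1)
claimed∖SC = {(2,0)}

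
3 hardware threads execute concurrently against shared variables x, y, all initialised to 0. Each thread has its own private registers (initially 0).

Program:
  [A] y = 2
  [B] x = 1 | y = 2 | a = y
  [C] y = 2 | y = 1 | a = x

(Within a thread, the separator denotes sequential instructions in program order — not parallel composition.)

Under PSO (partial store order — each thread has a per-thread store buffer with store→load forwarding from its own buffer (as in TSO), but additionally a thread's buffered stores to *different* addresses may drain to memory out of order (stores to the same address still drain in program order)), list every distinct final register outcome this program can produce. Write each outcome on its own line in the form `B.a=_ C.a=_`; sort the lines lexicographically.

B.a=1 C.a=0
B.a=1 C.a=1
B.a=2 C.a=0
B.a=2 C.a=1

outcome vector order: (B.a,C.a)
|PSO outcomes| = 4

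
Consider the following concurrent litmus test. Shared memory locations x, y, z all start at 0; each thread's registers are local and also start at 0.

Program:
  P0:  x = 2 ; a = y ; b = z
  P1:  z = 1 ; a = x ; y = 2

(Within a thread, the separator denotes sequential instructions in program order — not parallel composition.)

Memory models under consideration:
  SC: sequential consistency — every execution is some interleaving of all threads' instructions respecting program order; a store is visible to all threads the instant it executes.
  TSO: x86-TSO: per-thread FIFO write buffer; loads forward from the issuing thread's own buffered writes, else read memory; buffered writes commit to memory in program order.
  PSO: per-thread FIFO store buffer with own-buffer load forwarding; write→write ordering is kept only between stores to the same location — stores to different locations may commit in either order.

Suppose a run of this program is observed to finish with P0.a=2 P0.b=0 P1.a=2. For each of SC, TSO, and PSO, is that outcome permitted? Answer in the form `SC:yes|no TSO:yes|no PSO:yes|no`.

outcome vector order: (P0.a,P0.b,P1.a)
SC (5): 0/0/2, 0/1/0, 0/1/2, 2/1/0, 2/1/2
TSO (6): 0/0/0, 0/0/2, 0/1/0, 0/1/2, 2/1/0, 2/1/2
PSO (8): 0/0/0, 0/0/2, 0/1/0, 0/1/2, 2/0/0, 2/0/2, 2/1/0, 2/1/2
target 2/0/2 ∈ {PSO}

SC:no TSO:no PSO:yes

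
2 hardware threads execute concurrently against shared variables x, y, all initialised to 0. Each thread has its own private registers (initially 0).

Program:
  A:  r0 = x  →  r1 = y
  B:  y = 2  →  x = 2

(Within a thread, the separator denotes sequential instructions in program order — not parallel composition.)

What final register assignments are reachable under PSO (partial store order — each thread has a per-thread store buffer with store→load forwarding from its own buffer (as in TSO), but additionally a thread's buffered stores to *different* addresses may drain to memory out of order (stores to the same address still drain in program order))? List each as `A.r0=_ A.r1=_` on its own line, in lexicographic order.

outcome vector order: (A.r0,A.r1)
|PSO outcomes| = 4

A.r0=0 A.r1=0
A.r0=0 A.r1=2
A.r0=2 A.r1=0
A.r0=2 A.r1=2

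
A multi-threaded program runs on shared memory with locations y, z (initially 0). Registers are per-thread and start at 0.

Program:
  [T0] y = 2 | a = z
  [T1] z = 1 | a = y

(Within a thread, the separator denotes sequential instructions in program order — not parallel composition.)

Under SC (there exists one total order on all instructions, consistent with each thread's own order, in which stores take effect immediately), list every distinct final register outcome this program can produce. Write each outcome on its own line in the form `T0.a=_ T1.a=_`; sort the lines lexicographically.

T0.a=0 T1.a=2
T0.a=1 T1.a=0
T0.a=1 T1.a=2

outcome vector order: (T0.a,T1.a)
|SC outcomes| = 3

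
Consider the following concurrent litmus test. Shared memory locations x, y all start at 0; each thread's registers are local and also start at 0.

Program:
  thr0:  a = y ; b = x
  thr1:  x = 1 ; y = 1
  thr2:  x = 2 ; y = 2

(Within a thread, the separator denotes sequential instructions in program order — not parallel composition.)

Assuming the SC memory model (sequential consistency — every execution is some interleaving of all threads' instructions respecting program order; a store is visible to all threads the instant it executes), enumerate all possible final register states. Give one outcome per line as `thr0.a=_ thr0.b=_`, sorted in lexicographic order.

outcome vector order: (thr0.a,thr0.b)
|SC outcomes| = 7

thr0.a=0 thr0.b=0
thr0.a=0 thr0.b=1
thr0.a=0 thr0.b=2
thr0.a=1 thr0.b=1
thr0.a=1 thr0.b=2
thr0.a=2 thr0.b=1
thr0.a=2 thr0.b=2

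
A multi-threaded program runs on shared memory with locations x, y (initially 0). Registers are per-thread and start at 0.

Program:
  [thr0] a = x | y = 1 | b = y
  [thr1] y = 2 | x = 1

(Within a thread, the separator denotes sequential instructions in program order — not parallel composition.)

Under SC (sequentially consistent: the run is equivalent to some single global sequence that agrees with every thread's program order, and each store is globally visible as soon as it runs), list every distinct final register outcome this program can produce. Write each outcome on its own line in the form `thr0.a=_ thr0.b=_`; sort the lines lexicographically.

thr0.a=0 thr0.b=1
thr0.a=0 thr0.b=2
thr0.a=1 thr0.b=1

outcome vector order: (thr0.a,thr0.b)
|SC outcomes| = 3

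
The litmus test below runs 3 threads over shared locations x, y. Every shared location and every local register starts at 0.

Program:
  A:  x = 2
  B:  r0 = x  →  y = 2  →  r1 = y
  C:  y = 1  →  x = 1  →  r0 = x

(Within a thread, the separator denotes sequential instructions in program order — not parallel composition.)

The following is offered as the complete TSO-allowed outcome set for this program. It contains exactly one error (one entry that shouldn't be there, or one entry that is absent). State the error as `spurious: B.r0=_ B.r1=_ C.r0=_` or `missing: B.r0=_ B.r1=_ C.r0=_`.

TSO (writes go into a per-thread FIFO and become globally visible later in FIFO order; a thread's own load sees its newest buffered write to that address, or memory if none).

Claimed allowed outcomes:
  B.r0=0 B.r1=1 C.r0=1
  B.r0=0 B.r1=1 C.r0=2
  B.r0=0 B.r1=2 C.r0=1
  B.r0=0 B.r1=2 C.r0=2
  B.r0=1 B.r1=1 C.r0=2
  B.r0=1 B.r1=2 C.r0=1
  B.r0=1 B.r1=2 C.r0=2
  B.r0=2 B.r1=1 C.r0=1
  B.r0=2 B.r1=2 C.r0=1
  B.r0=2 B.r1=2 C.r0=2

outcome vector order: (B.r0,B.r1,C.r0)
TSO (9): 0/1/1, 0/1/2, 0/2/1, 0/2/2, 1/2/1, 1/2/2, 2/1/1, 2/2/1, 2/2/2
claimed∖TSO = {1/1/2}

spurious: B.r0=1 B.r1=1 C.r0=2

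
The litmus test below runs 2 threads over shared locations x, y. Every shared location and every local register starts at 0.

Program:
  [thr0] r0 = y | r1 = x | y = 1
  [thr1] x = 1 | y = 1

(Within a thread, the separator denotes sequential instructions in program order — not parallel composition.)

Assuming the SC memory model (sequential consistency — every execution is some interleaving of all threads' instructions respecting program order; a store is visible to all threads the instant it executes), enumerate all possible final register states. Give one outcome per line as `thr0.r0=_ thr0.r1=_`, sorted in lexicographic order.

thr0.r0=0 thr0.r1=0
thr0.r0=0 thr0.r1=1
thr0.r0=1 thr0.r1=1

outcome vector order: (thr0.r0,thr0.r1)
|SC outcomes| = 3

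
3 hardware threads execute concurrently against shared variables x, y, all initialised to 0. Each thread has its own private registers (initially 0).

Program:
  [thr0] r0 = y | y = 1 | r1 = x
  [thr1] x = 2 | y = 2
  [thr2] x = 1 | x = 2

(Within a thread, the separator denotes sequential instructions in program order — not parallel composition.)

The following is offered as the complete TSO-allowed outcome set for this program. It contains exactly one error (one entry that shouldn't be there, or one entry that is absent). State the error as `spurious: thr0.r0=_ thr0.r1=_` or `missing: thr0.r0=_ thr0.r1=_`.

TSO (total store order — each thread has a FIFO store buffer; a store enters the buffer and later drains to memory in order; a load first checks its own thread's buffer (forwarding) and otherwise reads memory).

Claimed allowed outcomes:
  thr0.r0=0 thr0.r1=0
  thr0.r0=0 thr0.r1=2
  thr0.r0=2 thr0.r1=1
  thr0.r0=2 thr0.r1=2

outcome vector order: (thr0.r0,thr0.r1)
[TSO] allowed = {(0,0), (0,1), (0,2), (2,1), (2,2)}
TSO∖claimed = {(0,1)}

missing: thr0.r0=0 thr0.r1=1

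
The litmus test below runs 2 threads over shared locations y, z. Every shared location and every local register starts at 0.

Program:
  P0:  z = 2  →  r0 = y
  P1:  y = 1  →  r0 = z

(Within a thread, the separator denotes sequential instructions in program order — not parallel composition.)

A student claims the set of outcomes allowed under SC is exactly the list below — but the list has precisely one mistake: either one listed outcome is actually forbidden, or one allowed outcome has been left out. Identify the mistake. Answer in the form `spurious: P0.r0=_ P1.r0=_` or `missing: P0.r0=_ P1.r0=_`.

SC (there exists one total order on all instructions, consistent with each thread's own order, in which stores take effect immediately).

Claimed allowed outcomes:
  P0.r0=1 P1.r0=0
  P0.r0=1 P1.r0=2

missing: P0.r0=0 P1.r0=2

outcome vector order: (P0.r0,P1.r0)
SC (3): 0/2 1/0 1/2
SC∖claimed = {0/2}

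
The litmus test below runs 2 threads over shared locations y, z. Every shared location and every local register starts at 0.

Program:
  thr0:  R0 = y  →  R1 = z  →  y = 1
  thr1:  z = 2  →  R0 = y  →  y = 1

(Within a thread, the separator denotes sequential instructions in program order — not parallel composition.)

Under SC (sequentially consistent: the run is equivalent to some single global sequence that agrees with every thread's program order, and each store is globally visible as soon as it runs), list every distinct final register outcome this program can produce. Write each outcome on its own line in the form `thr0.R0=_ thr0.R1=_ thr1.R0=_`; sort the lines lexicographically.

outcome vector order: (thr0.R0,thr0.R1,thr1.R0)
|SC outcomes| = 5

thr0.R0=0 thr0.R1=0 thr1.R0=0
thr0.R0=0 thr0.R1=0 thr1.R0=1
thr0.R0=0 thr0.R1=2 thr1.R0=0
thr0.R0=0 thr0.R1=2 thr1.R0=1
thr0.R0=1 thr0.R1=2 thr1.R0=0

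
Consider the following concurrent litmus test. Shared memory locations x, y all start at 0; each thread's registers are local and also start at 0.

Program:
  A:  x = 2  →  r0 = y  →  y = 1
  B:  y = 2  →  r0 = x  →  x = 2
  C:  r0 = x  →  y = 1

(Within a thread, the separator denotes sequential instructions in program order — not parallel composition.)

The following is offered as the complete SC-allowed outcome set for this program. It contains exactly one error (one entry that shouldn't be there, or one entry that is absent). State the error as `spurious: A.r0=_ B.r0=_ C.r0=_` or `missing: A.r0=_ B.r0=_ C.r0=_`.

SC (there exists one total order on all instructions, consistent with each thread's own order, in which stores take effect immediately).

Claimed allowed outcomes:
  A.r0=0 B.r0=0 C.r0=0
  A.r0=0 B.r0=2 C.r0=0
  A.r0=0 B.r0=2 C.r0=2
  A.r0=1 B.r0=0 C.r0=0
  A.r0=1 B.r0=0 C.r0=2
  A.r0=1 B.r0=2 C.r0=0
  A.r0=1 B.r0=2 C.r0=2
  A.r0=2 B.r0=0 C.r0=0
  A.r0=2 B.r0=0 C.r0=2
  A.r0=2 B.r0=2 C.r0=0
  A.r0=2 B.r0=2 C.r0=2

outcome vector order: (A.r0,B.r0,C.r0)
SC (10): 020; 022; 100; 102; 120; 122; 200; 202; 220; 222
claimed∖SC = {000}

spurious: A.r0=0 B.r0=0 C.r0=0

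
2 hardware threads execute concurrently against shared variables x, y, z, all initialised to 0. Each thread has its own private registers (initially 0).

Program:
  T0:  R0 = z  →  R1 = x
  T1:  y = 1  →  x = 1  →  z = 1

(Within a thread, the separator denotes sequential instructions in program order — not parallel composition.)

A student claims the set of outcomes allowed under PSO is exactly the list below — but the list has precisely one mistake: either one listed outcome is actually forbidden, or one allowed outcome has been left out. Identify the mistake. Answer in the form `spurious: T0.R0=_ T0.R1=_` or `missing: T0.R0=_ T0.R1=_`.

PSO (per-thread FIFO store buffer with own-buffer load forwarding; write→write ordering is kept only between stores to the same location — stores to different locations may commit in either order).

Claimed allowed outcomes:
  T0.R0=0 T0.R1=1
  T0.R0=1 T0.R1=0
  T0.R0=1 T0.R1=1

outcome vector order: (T0.R0,T0.R1)
under PSO → <0 0>, <0 1>, <1 0>, <1 1>
PSO∖claimed = {<0 0>}

missing: T0.R0=0 T0.R1=0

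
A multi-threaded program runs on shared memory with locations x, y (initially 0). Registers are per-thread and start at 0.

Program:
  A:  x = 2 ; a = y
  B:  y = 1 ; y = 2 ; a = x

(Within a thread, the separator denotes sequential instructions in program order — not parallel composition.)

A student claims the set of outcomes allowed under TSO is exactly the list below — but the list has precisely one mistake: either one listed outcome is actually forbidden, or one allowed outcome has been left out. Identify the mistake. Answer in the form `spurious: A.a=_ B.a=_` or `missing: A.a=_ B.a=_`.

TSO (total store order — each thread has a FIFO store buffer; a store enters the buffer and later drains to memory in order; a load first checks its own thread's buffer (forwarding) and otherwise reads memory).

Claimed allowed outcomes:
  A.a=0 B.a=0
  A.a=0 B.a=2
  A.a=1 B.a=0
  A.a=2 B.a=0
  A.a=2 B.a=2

missing: A.a=1 B.a=2

outcome vector order: (A.a,B.a)
TSO: 6 outcomes — {<0 0> <0 2> <1 0> <1 2> <2 0> <2 2>}
TSO∖claimed = {<1 2>}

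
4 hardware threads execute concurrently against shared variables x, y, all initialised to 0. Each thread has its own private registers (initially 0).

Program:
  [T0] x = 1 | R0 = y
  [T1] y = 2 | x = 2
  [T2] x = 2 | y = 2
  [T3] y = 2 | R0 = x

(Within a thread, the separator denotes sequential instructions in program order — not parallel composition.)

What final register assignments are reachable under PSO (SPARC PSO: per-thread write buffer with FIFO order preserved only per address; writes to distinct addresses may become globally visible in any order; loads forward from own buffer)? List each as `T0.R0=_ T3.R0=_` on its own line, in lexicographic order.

outcome vector order: (T0.R0,T3.R0)
|PSO outcomes| = 6

T0.R0=0 T3.R0=0
T0.R0=0 T3.R0=1
T0.R0=0 T3.R0=2
T0.R0=2 T3.R0=0
T0.R0=2 T3.R0=1
T0.R0=2 T3.R0=2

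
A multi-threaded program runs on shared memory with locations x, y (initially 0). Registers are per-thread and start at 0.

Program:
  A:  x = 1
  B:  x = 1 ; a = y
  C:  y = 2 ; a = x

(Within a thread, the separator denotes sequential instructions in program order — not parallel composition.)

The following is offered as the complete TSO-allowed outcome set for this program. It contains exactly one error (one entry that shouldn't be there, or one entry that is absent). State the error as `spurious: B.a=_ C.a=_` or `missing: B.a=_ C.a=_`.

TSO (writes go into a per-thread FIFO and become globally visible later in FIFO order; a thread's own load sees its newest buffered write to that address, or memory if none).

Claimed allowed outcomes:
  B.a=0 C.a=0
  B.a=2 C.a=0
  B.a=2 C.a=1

outcome vector order: (B.a,C.a)
TSO (4): 00 01 20 21
TSO∖claimed = {01}

missing: B.a=0 C.a=1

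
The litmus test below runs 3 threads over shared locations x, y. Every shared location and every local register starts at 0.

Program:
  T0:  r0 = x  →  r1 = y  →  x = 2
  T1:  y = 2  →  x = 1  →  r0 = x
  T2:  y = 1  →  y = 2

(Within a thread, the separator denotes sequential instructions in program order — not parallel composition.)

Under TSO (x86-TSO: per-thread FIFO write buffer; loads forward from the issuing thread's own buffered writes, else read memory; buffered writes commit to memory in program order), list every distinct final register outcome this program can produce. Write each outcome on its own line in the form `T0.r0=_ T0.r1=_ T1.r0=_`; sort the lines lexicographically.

T0.r0=0 T0.r1=0 T1.r0=1
T0.r0=0 T0.r1=0 T1.r0=2
T0.r0=0 T0.r1=1 T1.r0=1
T0.r0=0 T0.r1=1 T1.r0=2
T0.r0=0 T0.r1=2 T1.r0=1
T0.r0=0 T0.r1=2 T1.r0=2
T0.r0=1 T0.r1=1 T1.r0=1
T0.r0=1 T0.r1=1 T1.r0=2
T0.r0=1 T0.r1=2 T1.r0=1
T0.r0=1 T0.r1=2 T1.r0=2

outcome vector order: (T0.r0,T0.r1,T1.r0)
|TSO outcomes| = 10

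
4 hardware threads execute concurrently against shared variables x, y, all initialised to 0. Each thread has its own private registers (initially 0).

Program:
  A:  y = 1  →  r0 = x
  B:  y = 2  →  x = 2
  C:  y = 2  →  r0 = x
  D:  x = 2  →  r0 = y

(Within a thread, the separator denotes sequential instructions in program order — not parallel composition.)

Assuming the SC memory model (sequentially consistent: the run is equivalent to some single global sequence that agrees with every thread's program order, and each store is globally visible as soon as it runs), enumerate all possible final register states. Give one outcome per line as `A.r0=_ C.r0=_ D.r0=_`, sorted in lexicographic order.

A.r0=0 C.r0=0 D.r0=1
A.r0=0 C.r0=0 D.r0=2
A.r0=0 C.r0=2 D.r0=1
A.r0=0 C.r0=2 D.r0=2
A.r0=2 C.r0=0 D.r0=1
A.r0=2 C.r0=0 D.r0=2
A.r0=2 C.r0=2 D.r0=0
A.r0=2 C.r0=2 D.r0=1
A.r0=2 C.r0=2 D.r0=2

outcome vector order: (A.r0,C.r0,D.r0)
|SC outcomes| = 9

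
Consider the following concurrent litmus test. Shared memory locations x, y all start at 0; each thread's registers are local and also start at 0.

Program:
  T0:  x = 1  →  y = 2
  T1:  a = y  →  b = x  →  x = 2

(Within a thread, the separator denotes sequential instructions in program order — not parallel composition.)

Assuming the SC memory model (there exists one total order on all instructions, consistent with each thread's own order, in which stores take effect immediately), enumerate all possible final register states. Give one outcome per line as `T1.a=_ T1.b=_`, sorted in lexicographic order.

T1.a=0 T1.b=0
T1.a=0 T1.b=1
T1.a=2 T1.b=1

outcome vector order: (T1.a,T1.b)
|SC outcomes| = 3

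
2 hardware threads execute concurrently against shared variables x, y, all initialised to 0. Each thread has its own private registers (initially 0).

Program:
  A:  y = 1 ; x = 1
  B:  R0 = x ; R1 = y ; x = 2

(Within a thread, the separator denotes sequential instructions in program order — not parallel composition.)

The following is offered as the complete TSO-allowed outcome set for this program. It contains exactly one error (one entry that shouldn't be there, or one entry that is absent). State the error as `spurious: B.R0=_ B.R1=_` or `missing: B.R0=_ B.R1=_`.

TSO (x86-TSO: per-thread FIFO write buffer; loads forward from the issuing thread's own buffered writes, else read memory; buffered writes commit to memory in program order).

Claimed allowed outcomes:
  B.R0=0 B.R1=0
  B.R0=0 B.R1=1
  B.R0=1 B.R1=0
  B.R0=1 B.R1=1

outcome vector order: (B.R0,B.R1)
[TSO] allowed = {0/0 0/1 1/1}
claimed∖TSO = {1/0}

spurious: B.R0=1 B.R1=0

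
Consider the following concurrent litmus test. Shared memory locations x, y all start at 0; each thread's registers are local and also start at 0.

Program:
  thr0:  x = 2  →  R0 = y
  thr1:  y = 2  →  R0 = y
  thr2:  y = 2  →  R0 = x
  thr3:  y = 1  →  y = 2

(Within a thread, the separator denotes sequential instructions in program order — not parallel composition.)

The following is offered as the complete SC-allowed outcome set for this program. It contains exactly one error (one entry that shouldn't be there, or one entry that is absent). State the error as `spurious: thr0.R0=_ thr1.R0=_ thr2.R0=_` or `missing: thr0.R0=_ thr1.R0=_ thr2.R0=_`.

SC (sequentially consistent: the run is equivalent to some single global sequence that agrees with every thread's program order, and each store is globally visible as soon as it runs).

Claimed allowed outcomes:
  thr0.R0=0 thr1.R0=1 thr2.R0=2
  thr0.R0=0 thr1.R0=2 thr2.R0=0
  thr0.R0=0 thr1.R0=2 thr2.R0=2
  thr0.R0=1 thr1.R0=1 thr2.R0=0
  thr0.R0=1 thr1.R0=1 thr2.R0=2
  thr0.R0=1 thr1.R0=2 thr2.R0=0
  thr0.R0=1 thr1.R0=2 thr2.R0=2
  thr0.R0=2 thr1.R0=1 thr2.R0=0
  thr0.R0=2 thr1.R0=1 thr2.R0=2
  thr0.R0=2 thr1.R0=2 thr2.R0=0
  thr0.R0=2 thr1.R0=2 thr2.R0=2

spurious: thr0.R0=0 thr1.R0=2 thr2.R0=0

outcome vector order: (thr0.R0,thr1.R0,thr2.R0)
[SC] allowed = {(0,1,2), (0,2,2), (1,1,0), (1,1,2), (1,2,0), (1,2,2), (2,1,0), (2,1,2), (2,2,0), (2,2,2)}
claimed∖SC = {(0,2,0)}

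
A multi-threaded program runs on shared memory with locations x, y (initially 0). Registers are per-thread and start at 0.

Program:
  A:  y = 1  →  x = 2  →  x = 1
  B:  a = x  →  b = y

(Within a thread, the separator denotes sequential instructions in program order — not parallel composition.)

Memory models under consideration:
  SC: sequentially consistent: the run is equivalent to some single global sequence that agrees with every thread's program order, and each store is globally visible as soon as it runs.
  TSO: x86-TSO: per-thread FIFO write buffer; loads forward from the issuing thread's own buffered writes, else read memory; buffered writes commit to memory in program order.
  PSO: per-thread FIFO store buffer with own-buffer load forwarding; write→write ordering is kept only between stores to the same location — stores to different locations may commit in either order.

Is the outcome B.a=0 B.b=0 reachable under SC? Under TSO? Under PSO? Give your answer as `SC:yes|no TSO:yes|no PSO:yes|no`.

SC:yes TSO:yes PSO:yes

outcome vector order: (B.a,B.b)
under SC → (0,0); (0,1); (1,1); (2,1)
under TSO → (0,0); (0,1); (1,1); (2,1)
under PSO → (0,0); (0,1); (1,0); (1,1); (2,0); (2,1)
target (0,0) ∈ {SC,TSO,PSO}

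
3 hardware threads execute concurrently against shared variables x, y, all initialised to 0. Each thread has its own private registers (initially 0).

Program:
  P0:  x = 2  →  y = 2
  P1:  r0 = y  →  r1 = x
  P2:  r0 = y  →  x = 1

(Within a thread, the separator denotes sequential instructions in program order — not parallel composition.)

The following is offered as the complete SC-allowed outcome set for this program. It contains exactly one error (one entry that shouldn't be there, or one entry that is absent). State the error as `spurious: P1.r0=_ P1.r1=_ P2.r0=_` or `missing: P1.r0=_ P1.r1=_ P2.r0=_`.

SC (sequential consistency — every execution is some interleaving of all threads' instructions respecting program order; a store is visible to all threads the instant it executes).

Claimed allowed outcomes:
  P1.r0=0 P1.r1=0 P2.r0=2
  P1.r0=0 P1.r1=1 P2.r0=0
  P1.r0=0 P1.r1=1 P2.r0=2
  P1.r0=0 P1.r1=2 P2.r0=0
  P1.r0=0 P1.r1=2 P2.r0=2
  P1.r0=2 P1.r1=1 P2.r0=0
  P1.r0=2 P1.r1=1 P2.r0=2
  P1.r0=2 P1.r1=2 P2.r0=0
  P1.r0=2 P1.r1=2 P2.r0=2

outcome vector order: (P1.r0,P1.r1,P2.r0)
SC (10): 0/0/0; 0/0/2; 0/1/0; 0/1/2; 0/2/0; 0/2/2; 2/1/0; 2/1/2; 2/2/0; 2/2/2
SC∖claimed = {0/0/0}

missing: P1.r0=0 P1.r1=0 P2.r0=0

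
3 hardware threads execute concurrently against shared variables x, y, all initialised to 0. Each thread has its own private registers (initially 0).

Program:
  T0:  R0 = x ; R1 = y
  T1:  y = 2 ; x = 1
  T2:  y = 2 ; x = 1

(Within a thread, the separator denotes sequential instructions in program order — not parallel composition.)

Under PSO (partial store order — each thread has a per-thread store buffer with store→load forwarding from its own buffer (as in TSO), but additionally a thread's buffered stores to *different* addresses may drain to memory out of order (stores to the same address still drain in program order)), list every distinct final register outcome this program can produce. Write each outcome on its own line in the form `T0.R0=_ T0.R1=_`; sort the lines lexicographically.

T0.R0=0 T0.R1=0
T0.R0=0 T0.R1=2
T0.R0=1 T0.R1=0
T0.R0=1 T0.R1=2

outcome vector order: (T0.R0,T0.R1)
|PSO outcomes| = 4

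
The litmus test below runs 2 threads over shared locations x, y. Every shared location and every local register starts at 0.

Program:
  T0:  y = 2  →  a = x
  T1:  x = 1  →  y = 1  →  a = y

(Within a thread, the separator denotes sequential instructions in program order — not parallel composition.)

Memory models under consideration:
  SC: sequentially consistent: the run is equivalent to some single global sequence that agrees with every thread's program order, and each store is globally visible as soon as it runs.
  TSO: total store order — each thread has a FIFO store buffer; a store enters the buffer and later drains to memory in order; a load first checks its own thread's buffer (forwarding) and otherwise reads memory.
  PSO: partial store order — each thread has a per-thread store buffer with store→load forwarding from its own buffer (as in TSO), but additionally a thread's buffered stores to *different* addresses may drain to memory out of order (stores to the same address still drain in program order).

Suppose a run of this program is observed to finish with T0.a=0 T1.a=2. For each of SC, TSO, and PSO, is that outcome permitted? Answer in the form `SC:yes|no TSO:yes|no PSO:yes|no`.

outcome vector order: (T0.a,T1.a)
SC: 3 outcomes — {0/1, 1/1, 1/2}
TSO: 4 outcomes — {0/1, 0/2, 1/1, 1/2}
PSO: 4 outcomes — {0/1, 0/2, 1/1, 1/2}
target 0/2 ∈ {TSO,PSO}

SC:no TSO:yes PSO:yes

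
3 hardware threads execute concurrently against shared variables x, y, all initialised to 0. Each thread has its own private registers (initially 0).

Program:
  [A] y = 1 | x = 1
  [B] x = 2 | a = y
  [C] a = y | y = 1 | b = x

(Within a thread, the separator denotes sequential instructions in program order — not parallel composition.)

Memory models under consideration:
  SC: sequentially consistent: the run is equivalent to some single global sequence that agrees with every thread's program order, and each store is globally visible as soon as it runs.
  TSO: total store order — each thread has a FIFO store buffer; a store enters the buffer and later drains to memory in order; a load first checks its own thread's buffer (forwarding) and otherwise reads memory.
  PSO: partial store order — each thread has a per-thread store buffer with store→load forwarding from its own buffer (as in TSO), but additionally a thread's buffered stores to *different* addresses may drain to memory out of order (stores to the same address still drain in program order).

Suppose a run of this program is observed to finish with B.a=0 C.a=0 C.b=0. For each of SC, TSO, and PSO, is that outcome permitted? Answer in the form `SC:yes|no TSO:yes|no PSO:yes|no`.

SC:no TSO:yes PSO:yes

outcome vector order: (B.a,C.a,C.b)
under SC → (0,0,1), (0,0,2), (0,1,1), (0,1,2), (1,0,0), (1,0,1), (1,0,2), (1,1,0), (1,1,1), (1,1,2)
under TSO → (0,0,0), (0,0,1), (0,0,2), (0,1,0), (0,1,1), (0,1,2), (1,0,0), (1,0,1), (1,0,2), (1,1,0), (1,1,1), (1,1,2)
under PSO → (0,0,0), (0,0,1), (0,0,2), (0,1,0), (0,1,1), (0,1,2), (1,0,0), (1,0,1), (1,0,2), (1,1,0), (1,1,1), (1,1,2)
target (0,0,0) ∈ {TSO,PSO}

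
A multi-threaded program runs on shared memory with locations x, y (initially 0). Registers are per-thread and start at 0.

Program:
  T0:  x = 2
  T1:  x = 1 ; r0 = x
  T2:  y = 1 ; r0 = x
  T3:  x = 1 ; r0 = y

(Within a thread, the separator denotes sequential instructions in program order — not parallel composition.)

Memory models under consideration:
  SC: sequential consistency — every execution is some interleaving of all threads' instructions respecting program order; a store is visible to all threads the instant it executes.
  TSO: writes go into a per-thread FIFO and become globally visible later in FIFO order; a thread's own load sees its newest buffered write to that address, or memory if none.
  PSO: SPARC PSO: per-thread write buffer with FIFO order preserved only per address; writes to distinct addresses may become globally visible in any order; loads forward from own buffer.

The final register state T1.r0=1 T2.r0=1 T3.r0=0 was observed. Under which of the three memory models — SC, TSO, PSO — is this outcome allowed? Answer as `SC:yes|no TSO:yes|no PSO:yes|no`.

outcome vector order: (T1.r0,T2.r0,T3.r0)
SC (10): 1/0/1, 1/1/0, 1/1/1, 1/2/0, 1/2/1, 2/0/1, 2/1/0, 2/1/1, 2/2/0, 2/2/1
TSO (12): 1/0/0, 1/0/1, 1/1/0, 1/1/1, 1/2/0, 1/2/1, 2/0/0, 2/0/1, 2/1/0, 2/1/1, 2/2/0, 2/2/1
PSO (12): 1/0/0, 1/0/1, 1/1/0, 1/1/1, 1/2/0, 1/2/1, 2/0/0, 2/0/1, 2/1/0, 2/1/1, 2/2/0, 2/2/1
target 1/1/0 ∈ {SC,TSO,PSO}

SC:yes TSO:yes PSO:yes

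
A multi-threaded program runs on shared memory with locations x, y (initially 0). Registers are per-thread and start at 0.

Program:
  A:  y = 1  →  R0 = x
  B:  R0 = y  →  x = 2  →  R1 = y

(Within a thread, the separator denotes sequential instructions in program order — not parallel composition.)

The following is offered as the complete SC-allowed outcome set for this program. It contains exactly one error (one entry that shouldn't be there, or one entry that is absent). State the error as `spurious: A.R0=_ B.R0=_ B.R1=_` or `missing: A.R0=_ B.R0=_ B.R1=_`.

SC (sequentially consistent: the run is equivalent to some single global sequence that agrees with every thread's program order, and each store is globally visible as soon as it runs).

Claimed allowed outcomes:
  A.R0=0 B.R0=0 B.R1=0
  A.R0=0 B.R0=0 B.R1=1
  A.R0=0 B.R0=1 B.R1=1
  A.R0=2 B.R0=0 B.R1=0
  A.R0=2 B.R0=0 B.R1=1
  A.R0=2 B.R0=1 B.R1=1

spurious: A.R0=0 B.R0=0 B.R1=0

outcome vector order: (A.R0,B.R0,B.R1)
SC (5): 0/0/1 0/1/1 2/0/0 2/0/1 2/1/1
claimed∖SC = {0/0/0}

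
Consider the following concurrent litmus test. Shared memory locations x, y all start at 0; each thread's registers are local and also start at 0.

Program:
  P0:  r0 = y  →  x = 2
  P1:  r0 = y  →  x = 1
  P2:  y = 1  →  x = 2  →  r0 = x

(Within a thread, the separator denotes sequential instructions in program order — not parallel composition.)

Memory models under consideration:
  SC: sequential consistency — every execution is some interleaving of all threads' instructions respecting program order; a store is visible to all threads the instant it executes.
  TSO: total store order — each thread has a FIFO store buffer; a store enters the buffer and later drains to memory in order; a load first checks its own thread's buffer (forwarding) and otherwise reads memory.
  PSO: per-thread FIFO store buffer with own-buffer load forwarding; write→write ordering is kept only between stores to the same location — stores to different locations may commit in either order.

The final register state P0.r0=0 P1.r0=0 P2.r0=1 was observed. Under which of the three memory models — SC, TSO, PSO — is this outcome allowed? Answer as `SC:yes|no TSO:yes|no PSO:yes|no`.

SC:yes TSO:yes PSO:yes

outcome vector order: (P0.r0,P1.r0,P2.r0)
SC (8): <0 0 1>; <0 0 2>; <0 1 1>; <0 1 2>; <1 0 1>; <1 0 2>; <1 1 1>; <1 1 2>
TSO (8): <0 0 1>; <0 0 2>; <0 1 1>; <0 1 2>; <1 0 1>; <1 0 2>; <1 1 1>; <1 1 2>
PSO (8): <0 0 1>; <0 0 2>; <0 1 1>; <0 1 2>; <1 0 1>; <1 0 2>; <1 1 1>; <1 1 2>
target <0 0 1> ∈ {SC,TSO,PSO}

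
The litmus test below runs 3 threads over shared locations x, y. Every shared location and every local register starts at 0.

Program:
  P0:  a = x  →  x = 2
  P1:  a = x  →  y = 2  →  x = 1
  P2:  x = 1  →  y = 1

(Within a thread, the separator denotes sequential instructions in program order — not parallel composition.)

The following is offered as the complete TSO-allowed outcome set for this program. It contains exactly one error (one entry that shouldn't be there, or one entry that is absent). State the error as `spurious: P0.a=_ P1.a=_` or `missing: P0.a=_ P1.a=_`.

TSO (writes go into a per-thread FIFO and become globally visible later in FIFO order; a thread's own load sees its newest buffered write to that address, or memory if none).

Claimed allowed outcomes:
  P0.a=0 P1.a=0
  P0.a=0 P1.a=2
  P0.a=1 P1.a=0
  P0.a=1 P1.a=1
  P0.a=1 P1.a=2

missing: P0.a=0 P1.a=1

outcome vector order: (P0.a,P1.a)
TSO (6): <0 0>, <0 1>, <0 2>, <1 0>, <1 1>, <1 2>
TSO∖claimed = {<0 1>}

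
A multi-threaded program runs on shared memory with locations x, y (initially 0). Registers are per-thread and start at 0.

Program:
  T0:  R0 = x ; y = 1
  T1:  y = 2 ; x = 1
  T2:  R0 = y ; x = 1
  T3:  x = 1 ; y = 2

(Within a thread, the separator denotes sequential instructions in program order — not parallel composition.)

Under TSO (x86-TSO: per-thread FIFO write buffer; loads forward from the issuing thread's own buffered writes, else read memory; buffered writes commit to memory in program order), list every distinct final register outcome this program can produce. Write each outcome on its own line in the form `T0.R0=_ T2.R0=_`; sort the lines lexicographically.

outcome vector order: (T0.R0,T2.R0)
|TSO outcomes| = 6

T0.R0=0 T2.R0=0
T0.R0=0 T2.R0=1
T0.R0=0 T2.R0=2
T0.R0=1 T2.R0=0
T0.R0=1 T2.R0=1
T0.R0=1 T2.R0=2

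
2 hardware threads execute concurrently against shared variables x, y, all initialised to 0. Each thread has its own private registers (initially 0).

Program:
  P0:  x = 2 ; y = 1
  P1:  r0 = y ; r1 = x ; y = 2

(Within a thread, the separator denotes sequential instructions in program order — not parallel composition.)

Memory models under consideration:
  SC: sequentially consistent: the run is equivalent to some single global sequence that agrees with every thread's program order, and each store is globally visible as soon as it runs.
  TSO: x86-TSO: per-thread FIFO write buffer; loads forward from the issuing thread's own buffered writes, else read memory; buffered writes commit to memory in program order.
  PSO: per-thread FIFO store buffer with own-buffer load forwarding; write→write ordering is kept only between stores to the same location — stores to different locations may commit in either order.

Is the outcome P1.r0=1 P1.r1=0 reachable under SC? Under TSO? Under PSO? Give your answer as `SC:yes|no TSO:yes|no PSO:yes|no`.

outcome vector order: (P1.r0,P1.r1)
[SC] allowed = {(0,0) (0,2) (1,2)}
[TSO] allowed = {(0,0) (0,2) (1,2)}
[PSO] allowed = {(0,0) (0,2) (1,0) (1,2)}
target (1,0) ∈ {PSO}

SC:no TSO:no PSO:yes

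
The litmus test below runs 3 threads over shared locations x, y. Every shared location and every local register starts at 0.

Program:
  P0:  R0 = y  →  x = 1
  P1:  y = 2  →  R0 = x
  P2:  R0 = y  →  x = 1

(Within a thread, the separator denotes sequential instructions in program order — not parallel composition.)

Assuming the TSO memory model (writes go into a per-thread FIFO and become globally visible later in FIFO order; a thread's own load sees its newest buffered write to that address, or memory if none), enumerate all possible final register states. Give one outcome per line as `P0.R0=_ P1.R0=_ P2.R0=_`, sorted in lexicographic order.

outcome vector order: (P0.R0,P1.R0,P2.R0)
|TSO outcomes| = 8

P0.R0=0 P1.R0=0 P2.R0=0
P0.R0=0 P1.R0=0 P2.R0=2
P0.R0=0 P1.R0=1 P2.R0=0
P0.R0=0 P1.R0=1 P2.R0=2
P0.R0=2 P1.R0=0 P2.R0=0
P0.R0=2 P1.R0=0 P2.R0=2
P0.R0=2 P1.R0=1 P2.R0=0
P0.R0=2 P1.R0=1 P2.R0=2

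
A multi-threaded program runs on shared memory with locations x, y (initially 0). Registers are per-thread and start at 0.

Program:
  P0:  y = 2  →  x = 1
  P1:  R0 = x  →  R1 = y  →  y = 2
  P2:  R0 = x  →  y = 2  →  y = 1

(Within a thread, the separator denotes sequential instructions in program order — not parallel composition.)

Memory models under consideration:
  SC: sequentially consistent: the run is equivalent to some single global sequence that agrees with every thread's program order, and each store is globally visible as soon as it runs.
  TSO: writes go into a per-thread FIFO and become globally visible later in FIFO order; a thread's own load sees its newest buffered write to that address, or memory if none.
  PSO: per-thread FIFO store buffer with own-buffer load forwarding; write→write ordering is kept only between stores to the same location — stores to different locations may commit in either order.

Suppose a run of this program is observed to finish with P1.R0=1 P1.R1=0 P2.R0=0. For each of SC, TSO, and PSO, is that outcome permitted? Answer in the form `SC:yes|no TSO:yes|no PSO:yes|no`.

outcome vector order: (P1.R0,P1.R1,P2.R0)
SC (10): 000 001 010 011 020 021 110 111 120 121
TSO (10): 000 001 010 011 020 021 110 111 120 121
PSO (12): 000 001 010 011 020 021 100 101 110 111 120 121
target 100 ∈ {PSO}

SC:no TSO:no PSO:yes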